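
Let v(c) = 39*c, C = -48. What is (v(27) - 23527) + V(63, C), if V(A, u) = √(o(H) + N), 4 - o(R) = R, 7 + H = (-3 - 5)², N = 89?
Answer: -22468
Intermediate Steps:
H = 57 (H = -7 + (-3 - 5)² = -7 + (-8)² = -7 + 64 = 57)
o(R) = 4 - R
V(A, u) = 6 (V(A, u) = √((4 - 1*57) + 89) = √((4 - 57) + 89) = √(-53 + 89) = √36 = 6)
(v(27) - 23527) + V(63, C) = (39*27 - 23527) + 6 = (1053 - 23527) + 6 = -22474 + 6 = -22468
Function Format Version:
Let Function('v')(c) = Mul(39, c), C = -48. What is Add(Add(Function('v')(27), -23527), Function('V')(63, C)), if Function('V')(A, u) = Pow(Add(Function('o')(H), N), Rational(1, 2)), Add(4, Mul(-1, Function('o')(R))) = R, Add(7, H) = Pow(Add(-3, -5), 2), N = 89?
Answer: -22468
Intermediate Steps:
H = 57 (H = Add(-7, Pow(Add(-3, -5), 2)) = Add(-7, Pow(-8, 2)) = Add(-7, 64) = 57)
Function('o')(R) = Add(4, Mul(-1, R))
Function('V')(A, u) = 6 (Function('V')(A, u) = Pow(Add(Add(4, Mul(-1, 57)), 89), Rational(1, 2)) = Pow(Add(Add(4, -57), 89), Rational(1, 2)) = Pow(Add(-53, 89), Rational(1, 2)) = Pow(36, Rational(1, 2)) = 6)
Add(Add(Function('v')(27), -23527), Function('V')(63, C)) = Add(Add(Mul(39, 27), -23527), 6) = Add(Add(1053, -23527), 6) = Add(-22474, 6) = -22468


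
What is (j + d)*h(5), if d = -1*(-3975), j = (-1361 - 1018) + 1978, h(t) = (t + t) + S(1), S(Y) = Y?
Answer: 39314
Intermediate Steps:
h(t) = 1 + 2*t (h(t) = (t + t) + 1 = 2*t + 1 = 1 + 2*t)
j = -401 (j = -2379 + 1978 = -401)
d = 3975
(j + d)*h(5) = (-401 + 3975)*(1 + 2*5) = 3574*(1 + 10) = 3574*11 = 39314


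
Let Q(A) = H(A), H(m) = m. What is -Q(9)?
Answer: -9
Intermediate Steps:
Q(A) = A
-Q(9) = -1*9 = -9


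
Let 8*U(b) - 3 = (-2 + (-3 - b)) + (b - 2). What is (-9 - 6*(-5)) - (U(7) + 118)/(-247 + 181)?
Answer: 3007/132 ≈ 22.780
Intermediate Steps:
U(b) = -½ (U(b) = 3/8 + ((-2 + (-3 - b)) + (b - 2))/8 = 3/8 + ((-5 - b) + (-2 + b))/8 = 3/8 + (⅛)*(-7) = 3/8 - 7/8 = -½)
(-9 - 6*(-5)) - (U(7) + 118)/(-247 + 181) = (-9 - 6*(-5)) - (-½ + 118)/(-247 + 181) = (-9 + 30) - 235/(2*(-66)) = 21 - 235*(-1)/(2*66) = 21 - 1*(-235/132) = 21 + 235/132 = 3007/132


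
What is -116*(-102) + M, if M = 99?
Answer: 11931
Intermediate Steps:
-116*(-102) + M = -116*(-102) + 99 = 11832 + 99 = 11931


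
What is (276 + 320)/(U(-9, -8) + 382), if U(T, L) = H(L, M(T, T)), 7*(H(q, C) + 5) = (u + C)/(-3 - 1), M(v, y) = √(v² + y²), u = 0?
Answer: 88079264/55714487 + 75096*√2/55714487 ≈ 1.5828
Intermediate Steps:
H(q, C) = -5 - C/28 (H(q, C) = -5 + ((0 + C)/(-3 - 1))/7 = -5 + (C/(-4))/7 = -5 + (C*(-¼))/7 = -5 + (-C/4)/7 = -5 - C/28)
U(T, L) = -5 - √2*√(T²)/28 (U(T, L) = -5 - √(T² + T²)/28 = -5 - √2*√(T²)/28)
(276 + 320)/(U(-9, -8) + 382) = (276 + 320)/((-5 - √2*√((-9)²)/28) + 382) = 596/((-5 - √2*√81/28) + 382) = 596/((-5 - 1/28*√2*9) + 382) = 596/((-5 - 9*√2/28) + 382) = 596/(377 - 9*√2/28)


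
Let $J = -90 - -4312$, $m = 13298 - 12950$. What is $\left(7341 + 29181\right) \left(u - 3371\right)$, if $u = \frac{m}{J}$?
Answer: $- \frac{259890807654}{2111} \approx -1.2311 \cdot 10^{8}$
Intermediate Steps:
$m = 348$
$J = 4222$ ($J = -90 + 4312 = 4222$)
$u = \frac{174}{2111}$ ($u = \frac{348}{4222} = 348 \cdot \frac{1}{4222} = \frac{174}{2111} \approx 0.082425$)
$\left(7341 + 29181\right) \left(u - 3371\right) = \left(7341 + 29181\right) \left(\frac{174}{2111} - 3371\right) = 36522 \left(- \frac{7116007}{2111}\right) = - \frac{259890807654}{2111}$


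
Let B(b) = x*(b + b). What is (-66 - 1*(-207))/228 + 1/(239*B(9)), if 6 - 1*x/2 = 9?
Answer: 75818/122607 ≈ 0.61838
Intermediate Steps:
x = -6 (x = 12 - 2*9 = 12 - 18 = -6)
B(b) = -12*b (B(b) = -6*(b + b) = -12*b)
(-66 - 1*(-207))/228 + 1/(239*B(9)) = (-66 - 1*(-207))/228 + 1/(239*((-12*9))) = (-66 + 207)*(1/228) + (1/239)/(-108) = 141*(1/228) + (1/239)*(-1/108) = 47/76 - 1/25812 = 75818/122607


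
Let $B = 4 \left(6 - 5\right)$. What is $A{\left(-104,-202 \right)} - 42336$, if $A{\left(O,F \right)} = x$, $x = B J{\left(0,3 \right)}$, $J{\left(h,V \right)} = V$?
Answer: $-42324$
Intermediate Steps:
$B = 4$ ($B = 4 \cdot 1 = 4$)
$x = 12$ ($x = 4 \cdot 3 = 12$)
$A{\left(O,F \right)} = 12$
$A{\left(-104,-202 \right)} - 42336 = 12 - 42336 = -42324$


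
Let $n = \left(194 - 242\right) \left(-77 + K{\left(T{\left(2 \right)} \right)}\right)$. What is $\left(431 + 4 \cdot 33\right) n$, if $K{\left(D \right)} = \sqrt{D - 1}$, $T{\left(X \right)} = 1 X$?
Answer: $2053824$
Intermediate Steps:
$T{\left(X \right)} = X$
$K{\left(D \right)} = \sqrt{-1 + D}$
$n = 3648$ ($n = \left(194 - 242\right) \left(-77 + \sqrt{-1 + 2}\right) = - 48 \left(-77 + \sqrt{1}\right) = - 48 \left(-77 + 1\right) = \left(-48\right) \left(-76\right) = 3648$)
$\left(431 + 4 \cdot 33\right) n = \left(431 + 4 \cdot 33\right) 3648 = \left(431 + 132\right) 3648 = 563 \cdot 3648 = 2053824$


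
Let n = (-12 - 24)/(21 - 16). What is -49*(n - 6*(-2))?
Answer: -1176/5 ≈ -235.20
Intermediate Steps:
n = -36/5 ≈ -7.2000
-49*(n - 6*(-2)) = -49*(-36/5 - 6*(-2)) = -49*(-36/5 + 12) = -49*24/5 = -1176/5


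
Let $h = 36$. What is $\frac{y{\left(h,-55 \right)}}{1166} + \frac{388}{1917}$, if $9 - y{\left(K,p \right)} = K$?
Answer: $\frac{400649}{2235222} \approx 0.17924$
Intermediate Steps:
$y{\left(K,p \right)} = 9 - K$
$\frac{y{\left(h,-55 \right)}}{1166} + \frac{388}{1917} = \frac{9 - 36}{1166} + \frac{388}{1917} = \left(9 - 36\right) \frac{1}{1166} + 388 \cdot \frac{1}{1917} = \left(-27\right) \frac{1}{1166} + \frac{388}{1917} = - \frac{27}{1166} + \frac{388}{1917} = \frac{400649}{2235222}$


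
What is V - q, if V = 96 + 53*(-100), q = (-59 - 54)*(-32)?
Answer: -8820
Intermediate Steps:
q = 3616 (q = -113*(-32) = 3616)
V = -5204 (V = 96 - 5300 = -5204)
V - q = -5204 - 1*3616 = -5204 - 3616 = -8820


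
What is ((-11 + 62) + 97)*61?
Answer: 9028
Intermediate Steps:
((-11 + 62) + 97)*61 = (51 + 97)*61 = 148*61 = 9028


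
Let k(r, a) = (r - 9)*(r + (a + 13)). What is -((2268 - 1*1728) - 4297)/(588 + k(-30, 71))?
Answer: -3757/1518 ≈ -2.4750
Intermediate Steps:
k(r, a) = (-9 + r)*(13 + a + r) (k(r, a) = (-9 + r)*(r + (13 + a)) = (-9 + r)*(13 + a + r))
-((2268 - 1*1728) - 4297)/(588 + k(-30, 71)) = -((2268 - 1*1728) - 4297)/(588 + (-117 + (-30)² - 9*71 + 4*(-30) + 71*(-30))) = -((2268 - 1728) - 4297)/(588 + (-117 + 900 - 639 - 120 - 2130)) = -(540 - 4297)/(588 - 2106) = -(-3757)/(-1518) = -(-3757)*(-1)/1518 = -1*3757/1518 = -3757/1518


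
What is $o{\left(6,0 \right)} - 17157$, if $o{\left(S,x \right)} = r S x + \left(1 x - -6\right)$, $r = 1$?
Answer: $-17151$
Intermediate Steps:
$o{\left(S,x \right)} = 6 + x + S x$ ($o{\left(S,x \right)} = 1 S x + \left(1 x - -6\right) = S x + \left(x + 6\right) = S x + \left(6 + x\right) = 6 + x + S x$)
$o{\left(6,0 \right)} - 17157 = \left(6 + 0 + 6 \cdot 0\right) - 17157 = \left(6 + 0 + 0\right) - 17157 = 6 - 17157 = -17151$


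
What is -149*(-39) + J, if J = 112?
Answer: 5923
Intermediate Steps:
-149*(-39) + J = -149*(-39) + 112 = 5811 + 112 = 5923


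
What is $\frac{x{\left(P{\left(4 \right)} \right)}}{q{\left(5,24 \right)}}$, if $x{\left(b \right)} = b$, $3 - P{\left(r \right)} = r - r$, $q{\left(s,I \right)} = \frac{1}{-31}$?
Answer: $-93$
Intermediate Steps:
$q{\left(s,I \right)} = - \frac{1}{31}$
$P{\left(r \right)} = 3$ ($P{\left(r \right)} = 3 - \left(r - r\right) = 3 - 0 = 3 + 0 = 3$)
$\frac{x{\left(P{\left(4 \right)} \right)}}{q{\left(5,24 \right)}} = \frac{3}{- \frac{1}{31}} = 3 \left(-31\right) = -93$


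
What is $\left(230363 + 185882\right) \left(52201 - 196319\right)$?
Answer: $-59988396910$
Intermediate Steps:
$\left(230363 + 185882\right) \left(52201 - 196319\right) = 416245 \left(-144118\right) = -59988396910$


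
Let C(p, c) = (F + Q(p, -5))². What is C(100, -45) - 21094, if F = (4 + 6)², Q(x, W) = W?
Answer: -12069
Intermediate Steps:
F = 100 (F = 10² = 100)
C(p, c) = 9025 (C(p, c) = (100 - 5)² = 95² = 9025)
C(100, -45) - 21094 = 9025 - 21094 = -12069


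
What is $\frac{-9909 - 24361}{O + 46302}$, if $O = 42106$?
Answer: $- \frac{17135}{44204} \approx -0.38763$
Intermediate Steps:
$\frac{-9909 - 24361}{O + 46302} = \frac{-9909 - 24361}{42106 + 46302} = - \frac{34270}{88408} = \left(-34270\right) \frac{1}{88408} = - \frac{17135}{44204}$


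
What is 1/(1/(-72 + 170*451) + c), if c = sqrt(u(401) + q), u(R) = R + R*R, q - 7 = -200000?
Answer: 76598/227596634552765 - 5867253604*I*sqrt(38791)/227596634552765 ≈ 3.3655e-10 - 0.0050773*I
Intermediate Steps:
q = -199993 (q = 7 - 200000 = -199993)
u(R) = R + R**2
c = I*sqrt(38791) (c = sqrt(401*(1 + 401) - 199993) = sqrt(401*402 - 199993) = sqrt(161202 - 199993) = sqrt(-38791) = I*sqrt(38791) ≈ 196.95*I)
1/(1/(-72 + 170*451) + c) = 1/(1/(-72 + 170*451) + I*sqrt(38791)) = 1/(1/(-72 + 76670) + I*sqrt(38791)) = 1/(1/76598 + I*sqrt(38791))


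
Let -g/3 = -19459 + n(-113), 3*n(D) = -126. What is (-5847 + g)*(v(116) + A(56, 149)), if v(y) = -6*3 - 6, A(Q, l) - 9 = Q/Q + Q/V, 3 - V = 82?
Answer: -61186272/79 ≈ -7.7451e+5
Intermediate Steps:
V = -79 (V = 3 - 1*82 = 3 - 82 = -79)
n(D) = -42 (n(D) = (⅓)*(-126) = -42)
A(Q, l) = 10 - Q/79 (A(Q, l) = 9 + (Q/Q + Q/(-79)) = 9 + (1 + Q*(-1/79)) = 9 + (1 - Q/79) = 10 - Q/79)
v(y) = -24 (v(y) = -18 - 6 = -24)
g = 58503 (g = -3*(-19459 - 42) = -3*(-19501) = 58503)
(-5847 + g)*(v(116) + A(56, 149)) = (-5847 + 58503)*(-24 + (10 - 1/79*56)) = 52656*(-24 + (10 - 56/79)) = 52656*(-24 + 734/79) = 52656*(-1162/79) = -61186272/79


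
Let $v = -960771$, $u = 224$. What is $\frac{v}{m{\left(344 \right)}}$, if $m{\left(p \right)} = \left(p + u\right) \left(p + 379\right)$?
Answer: $- \frac{320257}{136888} \approx -2.3396$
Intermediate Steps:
$m{\left(p \right)} = \left(224 + p\right) \left(379 + p\right)$ ($m{\left(p \right)} = \left(p + 224\right) \left(p + 379\right) = \left(224 + p\right) \left(379 + p\right)$)
$\frac{v}{m{\left(344 \right)}} = - \frac{960771}{84896 + 344^{2} + 603 \cdot 344} = - \frac{960771}{84896 + 118336 + 207432} = - \frac{960771}{410664} = \left(-960771\right) \frac{1}{410664} = - \frac{320257}{136888}$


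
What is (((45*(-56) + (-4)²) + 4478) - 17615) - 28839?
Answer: -44480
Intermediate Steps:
(((45*(-56) + (-4)²) + 4478) - 17615) - 28839 = (((-2520 + 16) + 4478) - 17615) - 28839 = ((-2504 + 4478) - 17615) - 28839 = (1974 - 17615) - 28839 = -15641 - 28839 = -44480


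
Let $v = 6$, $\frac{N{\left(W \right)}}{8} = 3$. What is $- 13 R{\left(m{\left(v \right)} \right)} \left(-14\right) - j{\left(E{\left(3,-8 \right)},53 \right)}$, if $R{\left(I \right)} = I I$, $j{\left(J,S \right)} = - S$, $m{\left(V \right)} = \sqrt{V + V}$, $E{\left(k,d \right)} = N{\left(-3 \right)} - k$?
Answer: $2237$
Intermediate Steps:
$N{\left(W \right)} = 24$ ($N{\left(W \right)} = 8 \cdot 3 = 24$)
$E{\left(k,d \right)} = 24 - k$
$m{\left(V \right)} = \sqrt{2} \sqrt{V}$ ($m{\left(V \right)} = \sqrt{2 V} = \sqrt{2} \sqrt{V}$)
$R{\left(I \right)} = I^{2}$
$- 13 R{\left(m{\left(v \right)} \right)} \left(-14\right) - j{\left(E{\left(3,-8 \right)},53 \right)} = - 13 \left(\sqrt{2} \sqrt{6}\right)^{2} \left(-14\right) - \left(-1\right) 53 = - 13 \left(2 \sqrt{3}\right)^{2} \left(-14\right) - -53 = \left(-13\right) 12 \left(-14\right) + 53 = \left(-156\right) \left(-14\right) + 53 = 2184 + 53 = 2237$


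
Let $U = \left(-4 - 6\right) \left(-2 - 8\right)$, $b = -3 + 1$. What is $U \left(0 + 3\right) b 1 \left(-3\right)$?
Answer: $1800$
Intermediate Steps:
$b = -2$
$U = 100$ ($U = \left(-10\right) \left(-10\right) = 100$)
$U \left(0 + 3\right) b 1 \left(-3\right) = 100 \left(0 + 3\right) \left(-2\right) 1 \left(-3\right) = 100 \cdot 3 \left(-2\right) \left(-3\right) = 100 \left(-6\right) \left(-3\right) = \left(-600\right) \left(-3\right) = 1800$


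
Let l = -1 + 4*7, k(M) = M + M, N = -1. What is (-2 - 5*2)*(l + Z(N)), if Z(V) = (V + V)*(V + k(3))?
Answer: -204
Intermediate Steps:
k(M) = 2*M
l = 27 (l = -1 + 28 = 27)
Z(V) = 2*V*(6 + V) (Z(V) = (V + V)*(V + 2*3) = (2*V)*(V + 6) = (2*V)*(6 + V) = 2*V*(6 + V))
(-2 - 5*2)*(l + Z(N)) = (-2 - 5*2)*(27 + 2*(-1)*(6 - 1)) = (-2 - 10)*(27 + 2*(-1)*5) = -12*(27 - 10) = -12*17 = -204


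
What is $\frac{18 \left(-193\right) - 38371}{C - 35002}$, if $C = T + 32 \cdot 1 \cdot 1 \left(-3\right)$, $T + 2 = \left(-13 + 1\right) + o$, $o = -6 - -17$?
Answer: $\frac{41845}{35101} \approx 1.1921$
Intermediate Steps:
$o = 11$ ($o = -6 + 17 = 11$)
$T = -3$ ($T = -2 + \left(\left(-13 + 1\right) + 11\right) = -2 + \left(-12 + 11\right) = -2 - 1 = -3$)
$C = -99$ ($C = -3 + 32 \cdot 1 \cdot 1 \left(-3\right) = -3 + 32 \cdot 1 \left(-3\right) = -3 + 32 \left(-3\right) = -3 - 96 = -99$)
$\frac{18 \left(-193\right) - 38371}{C - 35002} = \frac{18 \left(-193\right) - 38371}{-99 - 35002} = \frac{-3474 - 38371}{-35101} = \left(-41845\right) \left(- \frac{1}{35101}\right) = \frac{41845}{35101}$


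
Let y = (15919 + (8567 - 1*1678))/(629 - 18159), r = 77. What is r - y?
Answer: 686309/8765 ≈ 78.301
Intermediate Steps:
y = -11404/8765 (y = (15919 + (8567 - 1678))/(-17530) = (15919 + 6889)*(-1/17530) = 22808*(-1/17530) = -11404/8765 ≈ -1.3011)
r - y = 77 - 1*(-11404/8765) = 77 + 11404/8765 = 686309/8765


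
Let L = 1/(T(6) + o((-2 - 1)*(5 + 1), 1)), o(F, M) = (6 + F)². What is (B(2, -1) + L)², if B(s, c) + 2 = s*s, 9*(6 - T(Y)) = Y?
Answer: 808201/200704 ≈ 4.0268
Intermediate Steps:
T(Y) = 6 - Y/9
B(s, c) = -2 + s² (B(s, c) = -2 + s*s = -2 + s²)
L = 3/448 (L = 1/((6 - ⅑*6) + (6 + (-2 - 1)*(5 + 1))²) = 1/((6 - ⅔) + (6 - 3*6)²) = 1/(16/3 + (6 - 18)²) = 1/(16/3 + (-12)²) = 1/(16/3 + 144) = 1/(448/3) = 3/448 ≈ 0.0066964)
(B(2, -1) + L)² = ((-2 + 2²) + 3/448)² = ((-2 + 4) + 3/448)² = (2 + 3/448)² = (899/448)² = 808201/200704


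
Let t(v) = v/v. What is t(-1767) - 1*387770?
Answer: -387769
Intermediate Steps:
t(v) = 1
t(-1767) - 1*387770 = 1 - 1*387770 = 1 - 387770 = -387769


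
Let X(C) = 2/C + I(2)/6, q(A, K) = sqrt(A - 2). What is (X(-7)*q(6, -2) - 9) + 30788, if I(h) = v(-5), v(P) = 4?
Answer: 646375/21 ≈ 30780.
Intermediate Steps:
q(A, K) = sqrt(-2 + A)
I(h) = 4
X(C) = 2/3 + 2/C (X(C) = 2/C + 4/6 = 2/C + 4*(1/6) = 2/C + 2/3 = 2/3 + 2/C)
(X(-7)*q(6, -2) - 9) + 30788 = ((2/3 + 2/(-7))*sqrt(-2 + 6) - 9) + 30788 = ((2/3 + 2*(-1/7))*sqrt(4) - 9) + 30788 = ((2/3 - 2/7)*2 - 9) + 30788 = ((8/21)*2 - 9) + 30788 = (16/21 - 9) + 30788 = -173/21 + 30788 = 646375/21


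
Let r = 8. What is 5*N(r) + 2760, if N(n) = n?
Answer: 2800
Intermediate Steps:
5*N(r) + 2760 = 5*8 + 2760 = 40 + 2760 = 2800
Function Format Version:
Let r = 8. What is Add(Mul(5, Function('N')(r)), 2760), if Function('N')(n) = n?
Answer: 2800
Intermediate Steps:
Add(Mul(5, Function('N')(r)), 2760) = Add(Mul(5, 8), 2760) = Add(40, 2760) = 2800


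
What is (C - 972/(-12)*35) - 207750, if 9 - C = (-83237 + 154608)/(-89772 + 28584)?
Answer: -12537716957/61188 ≈ -2.0490e+5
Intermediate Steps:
C = 622063/61188 (C = 9 - (-83237 + 154608)/(-89772 + 28584) = 9 - 71371/(-61188) = 9 - 71371*(-1)/61188 = 9 - 1*(-71371/61188) = 9 + 71371/61188 = 622063/61188 ≈ 10.166)
(C - 972/(-12)*35) - 207750 = (622063/61188 - 972/(-12)*35) - 207750 = (622063/61188 - 972*(-1)/12*35) - 207750 = (622063/61188 - 36*(-9/4)*35) - 207750 = (622063/61188 + 81*35) - 207750 = (622063/61188 + 2835) - 207750 = 174090043/61188 - 207750 = -12537716957/61188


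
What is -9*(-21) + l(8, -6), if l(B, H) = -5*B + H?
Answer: 143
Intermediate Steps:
l(B, H) = H - 5*B
-9*(-21) + l(8, -6) = -9*(-21) + (-6 - 5*8) = 189 + (-6 - 40) = 189 - 46 = 143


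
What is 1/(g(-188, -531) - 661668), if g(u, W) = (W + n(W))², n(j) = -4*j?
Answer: 1/1875981 ≈ 5.3305e-7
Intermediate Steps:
g(u, W) = 9*W² (g(u, W) = (W - 4*W)² = (-3*W)² = 9*W²)
1/(g(-188, -531) - 661668) = 1/(9*(-531)² - 661668) = 1/(9*281961 - 661668) = 1/(2537649 - 661668) = 1/1875981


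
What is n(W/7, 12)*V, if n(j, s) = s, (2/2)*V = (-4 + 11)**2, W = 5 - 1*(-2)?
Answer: 588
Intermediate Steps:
W = 7 (W = 5 + 2 = 7)
V = 49 (V = (-4 + 11)**2 = 7**2 = 49)
n(W/7, 12)*V = 12*49 = 588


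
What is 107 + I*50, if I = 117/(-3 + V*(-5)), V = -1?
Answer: 3032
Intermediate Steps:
I = 117/2 (I = 117/(-3 - 1*(-5)) = 117/(-3 + 5) = 117/2 ≈ 58.500)
107 + I*50 = 107 + (117/2)*50 = 107 + 2925 = 3032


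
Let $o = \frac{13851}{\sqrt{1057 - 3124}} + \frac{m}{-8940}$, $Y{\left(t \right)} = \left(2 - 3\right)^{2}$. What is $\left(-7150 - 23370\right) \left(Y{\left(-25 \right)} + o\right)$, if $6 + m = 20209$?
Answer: $\frac{17187338}{447} + \frac{140910840 i \sqrt{2067}}{689} \approx 38450.0 + 9.2981 \cdot 10^{6} i$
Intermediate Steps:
$m = 20203$ ($m = -6 + 20209 = 20203$)
$Y{\left(t \right)} = 1$ ($Y{\left(t \right)} = \left(-1\right)^{2} = 1$)
$o = - \frac{20203}{8940} - \frac{4617 i \sqrt{2067}}{689}$ ($o = \frac{13851}{\sqrt{1057 - 3124}} + \frac{20203}{-8940} = \frac{13851}{\sqrt{-2067}} + 20203 \left(- \frac{1}{8940}\right) = \frac{13851}{i \sqrt{2067}} - \frac{20203}{8940} = 13851 \left(- \frac{i \sqrt{2067}}{2067}\right) - \frac{20203}{8940} = - \frac{4617 i \sqrt{2067}}{689} - \frac{20203}{8940} = - \frac{20203}{8940} - \frac{4617 i \sqrt{2067}}{689} \approx -2.2598 - 304.66 i$)
$\left(-7150 - 23370\right) \left(Y{\left(-25 \right)} + o\right) = \left(-7150 - 23370\right) \left(1 - \left(\frac{20203}{8940} + \frac{4617 i \sqrt{2067}}{689}\right)\right) = - 30520 \left(- \frac{11263}{8940} - \frac{4617 i \sqrt{2067}}{689}\right) = \frac{17187338}{447} + \frac{140910840 i \sqrt{2067}}{689}$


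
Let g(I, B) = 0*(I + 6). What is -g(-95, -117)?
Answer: 0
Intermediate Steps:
g(I, B) = 0 (g(I, B) = 0*(6 + I) = 0)
-g(-95, -117) = -1*0 = 0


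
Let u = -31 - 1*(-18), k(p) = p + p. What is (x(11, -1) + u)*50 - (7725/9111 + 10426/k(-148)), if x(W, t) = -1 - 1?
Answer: -321656219/449476 ≈ -715.63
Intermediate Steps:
k(p) = 2*p
x(W, t) = -2
u = -13 (u = -31 + 18 = -13)
(x(11, -1) + u)*50 - (7725/9111 + 10426/k(-148)) = (-2 - 13)*50 - (7725/9111 + 10426/((2*(-148)))) = -15*50 - (7725*(1/9111) + 10426/(-296)) = -750 - (2575/3037 + 10426*(-1/296)) = -750 - (2575/3037 - 5213/148) = -750 - 1*(-15450781/449476) = -750 + 15450781/449476 = -321656219/449476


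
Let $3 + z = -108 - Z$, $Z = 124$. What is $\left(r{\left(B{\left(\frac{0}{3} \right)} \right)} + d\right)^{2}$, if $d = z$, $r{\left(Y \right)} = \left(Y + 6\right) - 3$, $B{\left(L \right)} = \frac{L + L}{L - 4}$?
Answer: $53824$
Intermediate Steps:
$B{\left(L \right)} = \frac{2 L}{-4 + L}$
$r{\left(Y \right)} = 3 + Y$ ($r{\left(Y \right)} = \left(6 + Y\right) - 3 = 3 + Y$)
$z = -235$ ($z = -3 - 232 = -235$)
$d = -235$
$\left(r{\left(B{\left(\frac{0}{3} \right)} \right)} + d\right)^{2} = \left(\left(3 + \frac{2 \cdot \frac{0}{3}}{-4 + \frac{0}{3}}\right) - 235\right)^{2} = \left(\left(3 + \frac{2 \cdot 0 \cdot \frac{1}{3}}{-4 + 0 \cdot \frac{1}{3}}\right) - 235\right)^{2} = \left(\left(3 + 2 \cdot 0 \frac{1}{-4 + 0}\right) - 235\right)^{2} = \left(\left(3 + 2 \cdot 0 \frac{1}{-4}\right) - 235\right)^{2} = \left(\left(3 + 2 \cdot 0 \left(- \frac{1}{4}\right)\right) - 235\right)^{2} = \left(\left(3 + 0\right) - 235\right)^{2} = \left(3 - 235\right)^{2} = \left(-232\right)^{2} = 53824$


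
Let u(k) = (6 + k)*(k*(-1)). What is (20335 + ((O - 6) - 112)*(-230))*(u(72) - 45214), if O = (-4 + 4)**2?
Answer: -2413154250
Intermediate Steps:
O = 0 (O = 0**2 = 0)
u(k) = -k*(6 + k) (u(k) = (6 + k)*(-k) = -k*(6 + k))
(20335 + ((O - 6) - 112)*(-230))*(u(72) - 45214) = (20335 + ((0 - 6) - 112)*(-230))*(-1*72*(6 + 72) - 45214) = (20335 + (-6 - 112)*(-230))*(-1*72*78 - 45214) = (20335 - 118*(-230))*(-5616 - 45214) = (20335 + 27140)*(-50830) = 47475*(-50830) = -2413154250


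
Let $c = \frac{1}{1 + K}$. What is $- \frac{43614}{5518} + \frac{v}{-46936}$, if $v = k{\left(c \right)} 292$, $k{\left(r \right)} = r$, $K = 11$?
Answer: $- \frac{3070801463}{388489272} \approx -7.9045$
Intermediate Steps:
$c = \frac{1}{12}$ ($c = \frac{1}{1 + 11} = \frac{1}{12} \approx 0.083333$)
$v = \frac{73}{3}$ ($v = \frac{1}{12} \cdot 292 = \frac{73}{3} \approx 24.333$)
$- \frac{43614}{5518} + \frac{v}{-46936} = - \frac{43614}{5518} + \frac{73}{3 \left(-46936\right)} = \left(-43614\right) \frac{1}{5518} + \frac{73}{3} \left(- \frac{1}{46936}\right) = - \frac{21807}{2759} - \frac{73}{140808} = - \frac{3070801463}{388489272}$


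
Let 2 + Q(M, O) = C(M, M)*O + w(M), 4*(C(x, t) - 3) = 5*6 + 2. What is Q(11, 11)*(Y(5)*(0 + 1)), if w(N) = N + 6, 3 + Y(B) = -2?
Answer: -680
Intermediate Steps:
Y(B) = -5 (Y(B) = -3 - 2 = -5)
w(N) = 6 + N
C(x, t) = 11 (C(x, t) = 3 + (5*6 + 2)/4 = 3 + (30 + 2)/4 = 3 + (1/4)*32 = 3 + 8 = 11)
Q(M, O) = 4 + M + 11*O (Q(M, O) = -2 + (11*O + (6 + M)) = -2 + (6 + M + 11*O) = 4 + M + 11*O)
Q(11, 11)*(Y(5)*(0 + 1)) = (4 + 11 + 11*11)*(-5*(0 + 1)) = (4 + 11 + 121)*(-5*1) = 136*(-5) = -680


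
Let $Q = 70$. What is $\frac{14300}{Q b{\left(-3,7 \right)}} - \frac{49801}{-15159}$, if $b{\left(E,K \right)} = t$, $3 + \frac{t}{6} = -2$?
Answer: $- \frac{373972}{106113} \approx -3.5243$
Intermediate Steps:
$t = -30$ ($t = -18 + 6 \left(-2\right) = -18 - 12 = -30$)
$b{\left(E,K \right)} = -30$
$\frac{14300}{Q b{\left(-3,7 \right)}} - \frac{49801}{-15159} = \frac{14300}{70 \left(-30\right)} - \frac{49801}{-15159} = \frac{14300}{-2100} - - \frac{49801}{15159} = 14300 \left(- \frac{1}{2100}\right) + \frac{49801}{15159} = - \frac{143}{21} + \frac{49801}{15159} = - \frac{373972}{106113}$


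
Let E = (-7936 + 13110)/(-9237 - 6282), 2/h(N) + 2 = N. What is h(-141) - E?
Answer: 708844/2219217 ≈ 0.31941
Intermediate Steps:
h(N) = 2/(-2 + N)
E = -5174/15519 (E = 5174/(-15519) = 5174*(-1/15519) = -5174/15519 ≈ -0.33340)
h(-141) - E = 2/(-2 - 141) - 1*(-5174/15519) = 2/(-143) + 5174/15519 = 2*(-1/143) + 5174/15519 = -2/143 + 5174/15519 = 708844/2219217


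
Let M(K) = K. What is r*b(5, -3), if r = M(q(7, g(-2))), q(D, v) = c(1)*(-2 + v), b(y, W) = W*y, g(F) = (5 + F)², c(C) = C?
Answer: -105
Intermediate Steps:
q(D, v) = -2 + v (q(D, v) = 1*(-2 + v) = -2 + v)
r = 7 (r = -2 + (5 - 2)² = -2 + 3² = -2 + 9 = 7)
r*b(5, -3) = 7*(-3*5) = 7*(-15) = -105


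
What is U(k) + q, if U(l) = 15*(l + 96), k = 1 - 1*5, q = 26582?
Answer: 27962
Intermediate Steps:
k = -4 (k = 1 - 5 = -4)
U(l) = 1440 + 15*l (U(l) = 15*(96 + l) = 1440 + 15*l)
U(k) + q = (1440 + 15*(-4)) + 26582 = (1440 - 60) + 26582 = 1380 + 26582 = 27962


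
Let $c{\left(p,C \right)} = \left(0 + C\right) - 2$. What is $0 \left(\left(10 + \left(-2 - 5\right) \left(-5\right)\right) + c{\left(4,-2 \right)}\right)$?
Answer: $0$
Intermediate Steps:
$c{\left(p,C \right)} = -2 + C$ ($c{\left(p,C \right)} = C - 2 = -2 + C$)
$0 \left(\left(10 + \left(-2 - 5\right) \left(-5\right)\right) + c{\left(4,-2 \right)}\right) = 0 \left(\left(10 + \left(-2 - 5\right) \left(-5\right)\right) - 4\right) = 0 \left(\left(10 - -35\right) - 4\right) = 0 \left(\left(10 + 35\right) - 4\right) = 0 \left(45 - 4\right) = 0 \cdot 41 = 0$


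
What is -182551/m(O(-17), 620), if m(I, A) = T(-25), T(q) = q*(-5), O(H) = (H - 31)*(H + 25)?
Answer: -182551/125 ≈ -1460.4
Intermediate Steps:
O(H) = (-31 + H)*(25 + H)
T(q) = -5*q
m(I, A) = 125 (m(I, A) = -5*(-25) = 125)
-182551/m(O(-17), 620) = -182551/125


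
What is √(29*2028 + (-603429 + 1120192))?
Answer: 5*√23023 ≈ 758.67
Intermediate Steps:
√(29*2028 + (-603429 + 1120192)) = √(58812 + 516763) = √575575 = 5*√23023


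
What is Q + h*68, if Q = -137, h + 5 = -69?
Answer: -5169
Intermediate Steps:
h = -74 (h = -5 - 69 = -74)
Q + h*68 = -137 - 74*68 = -137 - 5032 = -5169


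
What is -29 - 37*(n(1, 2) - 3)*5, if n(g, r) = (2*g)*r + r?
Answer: -584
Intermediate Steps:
n(g, r) = r + 2*g*r (n(g, r) = 2*g*r + r = r + 2*g*r)
-29 - 37*(n(1, 2) - 3)*5 = -29 - 37*(2*(1 + 2*1) - 3)*5 = -29 - 37*(2*(1 + 2) - 3)*5 = -29 - 37*(2*3 - 3)*5 = -29 - 37*(6 - 3)*5 = -29 - 111*5 = -29 - 37*15 = -29 - 555 = -584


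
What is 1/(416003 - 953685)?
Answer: -1/537682 ≈ -1.8598e-6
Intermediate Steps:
1/(416003 - 953685) = 1/(-537682) = -1/537682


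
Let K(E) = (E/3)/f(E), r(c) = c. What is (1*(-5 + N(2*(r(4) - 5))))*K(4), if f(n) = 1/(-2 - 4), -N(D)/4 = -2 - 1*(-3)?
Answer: 72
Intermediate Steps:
N(D) = -4 (N(D) = -4*(-2 - 1*(-3)) = -4*(-2 + 3) = -4*1 = -4)
f(n) = -⅙ (f(n) = 1/(-6) = -⅙)
K(E) = -2*E (K(E) = (E/3)/(-⅙) = (E*(⅓))*(-6) = (E/3)*(-6) = -2*E)
(1*(-5 + N(2*(r(4) - 5))))*K(4) = (1*(-5 - 4))*(-2*4) = (1*(-9))*(-8) = -9*(-8) = 72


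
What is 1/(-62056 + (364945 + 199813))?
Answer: 1/502702 ≈ 1.9893e-6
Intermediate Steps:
1/(-62056 + (364945 + 199813)) = 1/(-62056 + 564758) = 1/502702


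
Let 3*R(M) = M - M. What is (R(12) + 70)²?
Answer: 4900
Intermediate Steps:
R(M) = 0 (R(M) = (M - M)/3 = (⅓)*0 = 0)
(R(12) + 70)² = (0 + 70)² = 70² = 4900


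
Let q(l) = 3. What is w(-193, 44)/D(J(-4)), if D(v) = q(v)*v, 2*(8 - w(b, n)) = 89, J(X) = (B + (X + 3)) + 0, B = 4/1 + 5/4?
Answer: -146/51 ≈ -2.8627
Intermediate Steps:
B = 21/4 (B = 4*1 + 5*(1/4) = 4 + 5/4 = 21/4 ≈ 5.2500)
J(X) = 33/4 + X (J(X) = (21/4 + (X + 3)) + 0 = (21/4 + (3 + X)) + 0 = (33/4 + X) + 0 = 33/4 + X)
w(b, n) = -73/2 (w(b, n) = 8 - 1/2*89 = 8 - 89/2 = -73/2)
D(v) = 3*v
w(-193, 44)/D(J(-4)) = -73*1/(3*(33/4 - 4))/2 = -73/(2*(3*(17/4))) = -73/(2*51/4) = -73/2*4/51 = -146/51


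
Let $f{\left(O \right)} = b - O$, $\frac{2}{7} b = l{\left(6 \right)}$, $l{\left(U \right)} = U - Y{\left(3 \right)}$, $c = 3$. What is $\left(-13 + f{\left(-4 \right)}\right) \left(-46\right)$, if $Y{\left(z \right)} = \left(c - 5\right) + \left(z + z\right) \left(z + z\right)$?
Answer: $4922$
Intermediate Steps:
$Y{\left(z \right)} = -2 + 4 z^{2}$ ($Y{\left(z \right)} = \left(3 - 5\right) + \left(z + z\right) \left(z + z\right) = -2 + 2 z 2 z = -2 + 4 z^{2}$)
$l{\left(U \right)} = -34 + U$ ($l{\left(U \right)} = U - \left(-2 + 4 \cdot 3^{2}\right) = U - \left(-2 + 4 \cdot 9\right) = U - \left(-2 + 36\right) = U - 34 = -34 + U$)
$b = -98$ ($b = \frac{7 \left(-34 + 6\right)}{2} = \frac{7}{2} \left(-28\right) = -98$)
$f{\left(O \right)} = -98 - O$
$\left(-13 + f{\left(-4 \right)}\right) \left(-46\right) = \left(-13 - 94\right) \left(-46\right) = \left(-107\right) \left(-46\right) = 4922$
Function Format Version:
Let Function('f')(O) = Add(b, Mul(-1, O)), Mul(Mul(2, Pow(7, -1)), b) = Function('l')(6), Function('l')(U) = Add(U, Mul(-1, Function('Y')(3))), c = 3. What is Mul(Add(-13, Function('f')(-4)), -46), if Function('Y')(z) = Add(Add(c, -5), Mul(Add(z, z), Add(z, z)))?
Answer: 4922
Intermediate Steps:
Function('Y')(z) = Add(-2, Mul(4, Pow(z, 2))) (Function('Y')(z) = Add(Add(3, -5), Mul(Add(z, z), Add(z, z))) = Add(-2, Mul(Mul(2, z), Mul(2, z))) = Add(-2, Mul(4, Pow(z, 2))))
Function('l')(U) = Add(-34, U) (Function('l')(U) = Add(U, Mul(-1, Add(-2, Mul(4, Pow(3, 2))))) = Add(U, Mul(-1, Add(-2, Mul(4, 9)))) = Add(U, Mul(-1, Add(-2, 36))) = Add(U, Mul(-1, 34)) = Add(U, -34) = Add(-34, U))
b = -98 (b = Mul(Rational(7, 2), Add(-34, 6)) = Mul(Rational(7, 2), -28) = -98)
Function('f')(O) = Add(-98, Mul(-1, O))
Mul(Add(-13, Function('f')(-4)), -46) = Mul(Add(-13, Add(-98, Mul(-1, -4))), -46) = Mul(Add(-13, Add(-98, 4)), -46) = Mul(Add(-13, -94), -46) = Mul(-107, -46) = 4922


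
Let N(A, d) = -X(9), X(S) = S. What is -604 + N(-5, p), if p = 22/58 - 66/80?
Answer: -613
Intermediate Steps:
p = -517/1160 (p = 22*(1/58) - 66*1/80 = 11/29 - 33/40 = -517/1160 ≈ -0.44569)
N(A, d) = -9 (N(A, d) = -1*9 = -9)
-604 + N(-5, p) = -604 - 9 = -613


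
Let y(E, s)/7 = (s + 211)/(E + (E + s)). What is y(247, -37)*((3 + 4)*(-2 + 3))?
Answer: 8526/457 ≈ 18.656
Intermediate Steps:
y(E, s) = 7*(211 + s)/(s + 2*E) (y(E, s) = 7*((s + 211)/(E + (E + s))) = 7*((211 + s)/(s + 2*E)) = 7*(211 + s)/(s + 2*E))
y(247, -37)*((3 + 4)*(-2 + 3)) = (7*(211 - 37)/(-37 + 2*247))*((3 + 4)*(-2 + 3)) = (7*174/(-37 + 494))*(7*1) = (7*174/457)*7 = (7*(1/457)*174)*7 = (1218/457)*7 = 8526/457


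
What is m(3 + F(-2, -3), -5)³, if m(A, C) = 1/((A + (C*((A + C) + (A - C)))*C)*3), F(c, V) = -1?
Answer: 1/28652616 ≈ 3.4901e-8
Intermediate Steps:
m(A, C) = 1/(3*A + 6*A*C²) (m(A, C) = 1/((A + (C*(2*A))*C)*3) = 1/((A + (2*A*C)*C)*3) = 1/((A + 2*A*C²)*3) = 1/(3*A + 6*A*C²))
m(3 + F(-2, -3), -5)³ = (1/(3*(3 - 1)*(1 + 2*(-5)²)))³ = ((⅓)/(2*(1 + 2*25)))³ = ((⅓)*(½)/(1 + 50))³ = ((⅓)*(½)/51)³ = ((⅓)*(½)*(1/51))³ = (1/306)³ = 1/28652616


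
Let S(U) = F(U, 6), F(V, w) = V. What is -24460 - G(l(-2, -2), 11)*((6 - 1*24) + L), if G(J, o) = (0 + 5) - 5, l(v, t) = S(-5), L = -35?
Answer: -24460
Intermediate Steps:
S(U) = U
l(v, t) = -5
G(J, o) = 0 (G(J, o) = 5 - 5 = 0)
-24460 - G(l(-2, -2), 11)*((6 - 1*24) + L) = -24460 - 0*((6 - 1*24) - 35) = -24460 - 0*((6 - 24) - 35) = -24460 - 0*(-18 - 35) = -24460 - 0*(-53) = -24460 - 1*0 = -24460 + 0 = -24460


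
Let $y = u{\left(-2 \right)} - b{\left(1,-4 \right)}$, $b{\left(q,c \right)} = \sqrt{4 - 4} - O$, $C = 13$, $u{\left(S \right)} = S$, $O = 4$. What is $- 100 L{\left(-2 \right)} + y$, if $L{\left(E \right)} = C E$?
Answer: $2602$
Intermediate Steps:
$b{\left(q,c \right)} = -4$ ($b{\left(q,c \right)} = \sqrt{4 - 4} - 4 = \sqrt{0} - 4 = 0 - 4 = -4$)
$L{\left(E \right)} = 13 E$
$y = 2$ ($y = -2 - -4 = -2 + 4 = 2$)
$- 100 L{\left(-2 \right)} + y = - 100 \cdot 13 \left(-2\right) + 2 = \left(-100\right) \left(-26\right) + 2 = 2600 + 2 = 2602$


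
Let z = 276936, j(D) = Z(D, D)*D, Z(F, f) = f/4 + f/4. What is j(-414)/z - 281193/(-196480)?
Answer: 3946266987/2267182720 ≈ 1.7406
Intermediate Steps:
Z(F, f) = f/2 (Z(F, f) = f*(¼) + f*(¼) = f/4 + f/4 = f/2)
j(D) = D²/2 (j(D) = (D/2)*D = D²/2)
j(-414)/z - 281193/(-196480) = ((½)*(-414)²)/276936 - 281193/(-196480) = ((½)*171396)*(1/276936) - 281193*(-1/196480) = 85698*(1/276936) + 281193/196480 = 14283/46156 + 281193/196480 = 3946266987/2267182720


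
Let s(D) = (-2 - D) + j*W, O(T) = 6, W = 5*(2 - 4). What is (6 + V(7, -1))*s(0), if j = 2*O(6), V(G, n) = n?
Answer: -610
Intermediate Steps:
W = -10 (W = 5*(-2) = -10)
j = 12 (j = 2*6 = 12)
s(D) = -122 - D (s(D) = (-2 - D) + 12*(-10) = (-2 - D) - 120 = -122 - D)
(6 + V(7, -1))*s(0) = (6 - 1)*(-122 - 1*0) = 5*(-122 + 0) = 5*(-122) = -610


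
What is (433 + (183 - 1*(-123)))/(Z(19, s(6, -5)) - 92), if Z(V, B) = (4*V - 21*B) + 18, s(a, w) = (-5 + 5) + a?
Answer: -739/124 ≈ -5.9597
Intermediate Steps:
s(a, w) = a (s(a, w) = 0 + a = a)
Z(V, B) = 18 - 21*B + 4*V (Z(V, B) = (-21*B + 4*V) + 18 = 18 - 21*B + 4*V)
(433 + (183 - 1*(-123)))/(Z(19, s(6, -5)) - 92) = (433 + (183 - 1*(-123)))/((18 - 21*6 + 4*19) - 92) = (433 + (183 + 123))/((18 - 126 + 76) - 92) = (433 + 306)/(-32 - 92) = 739/(-124) = 739*(-1/124) = -739/124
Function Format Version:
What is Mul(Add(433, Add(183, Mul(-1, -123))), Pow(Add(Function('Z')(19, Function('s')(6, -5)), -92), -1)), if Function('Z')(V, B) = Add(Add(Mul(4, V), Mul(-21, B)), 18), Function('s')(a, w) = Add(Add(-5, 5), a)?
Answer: Rational(-739, 124) ≈ -5.9597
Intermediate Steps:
Function('s')(a, w) = a (Function('s')(a, w) = Add(0, a) = a)
Function('Z')(V, B) = Add(18, Mul(-21, B), Mul(4, V)) (Function('Z')(V, B) = Add(Add(Mul(-21, B), Mul(4, V)), 18) = Add(18, Mul(-21, B), Mul(4, V)))
Mul(Add(433, Add(183, Mul(-1, -123))), Pow(Add(Function('Z')(19, Function('s')(6, -5)), -92), -1)) = Mul(Add(433, Add(183, Mul(-1, -123))), Pow(Add(Add(18, Mul(-21, 6), Mul(4, 19)), -92), -1)) = Mul(Add(433, Add(183, 123)), Pow(Add(Add(18, -126, 76), -92), -1)) = Mul(Add(433, 306), Pow(Add(-32, -92), -1)) = Mul(739, Pow(-124, -1)) = Mul(739, Rational(-1, 124)) = Rational(-739, 124)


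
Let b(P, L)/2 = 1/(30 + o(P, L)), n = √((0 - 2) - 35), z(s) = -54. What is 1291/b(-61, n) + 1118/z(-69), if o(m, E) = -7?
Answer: 800593/54 ≈ 14826.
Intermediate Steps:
n = I*√37 (n = √(-2 - 35) = √(-37) = I*√37 ≈ 6.0828*I)
b(P, L) = 2/23 (b(P, L) = 2/(30 - 7) = 2/23)
1291/b(-61, n) + 1118/z(-69) = 1291/(2/23) + 1118/(-54) = 1291*(23/2) + 1118*(-1/54) = 29693/2 - 559/27 = 800593/54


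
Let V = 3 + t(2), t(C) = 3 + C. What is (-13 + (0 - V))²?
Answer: 441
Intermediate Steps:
V = 8 (V = 3 + (3 + 2) = 3 + 5 = 8)
(-13 + (0 - V))² = (-13 + (0 - 1*8))² = (-13 + (0 - 8))² = (-13 - 8)² = (-21)² = 441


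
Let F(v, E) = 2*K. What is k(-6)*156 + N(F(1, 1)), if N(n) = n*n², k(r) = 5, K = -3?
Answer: 564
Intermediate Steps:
F(v, E) = -6 (F(v, E) = 2*(-3) = -6)
N(n) = n³
k(-6)*156 + N(F(1, 1)) = 5*156 + (-6)³ = 780 - 216 = 564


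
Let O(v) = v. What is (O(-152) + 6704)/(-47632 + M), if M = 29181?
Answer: -6552/18451 ≈ -0.35510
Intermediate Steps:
(O(-152) + 6704)/(-47632 + M) = (-152 + 6704)/(-47632 + 29181) = 6552/(-18451) = 6552*(-1/18451) = -6552/18451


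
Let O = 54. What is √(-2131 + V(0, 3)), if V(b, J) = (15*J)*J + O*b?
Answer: 2*I*√499 ≈ 44.677*I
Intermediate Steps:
V(b, J) = 15*J² + 54*b (V(b, J) = (15*J)*J + 54*b = 15*J² + 54*b)
√(-2131 + V(0, 3)) = √(-2131 + (15*3² + 54*0)) = √(-2131 + (15*9 + 0)) = √(-2131 + (135 + 0)) = √(-2131 + 135) = √(-1996) = 2*I*√499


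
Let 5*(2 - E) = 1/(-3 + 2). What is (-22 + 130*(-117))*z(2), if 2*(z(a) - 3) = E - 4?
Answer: -159936/5 ≈ -31987.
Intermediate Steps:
E = 11/5 (E = 2 - 1/(5*(-3 + 2)) = 2 - ⅕/(-1) = 2 - ⅕*(-1) = 2 + ⅕ = 11/5 ≈ 2.2000)
z(a) = 21/10 (z(a) = 3 + (11/5 - 4)/2 = 3 + (½)*(-9/5) = 3 - 9/10 = 21/10)
(-22 + 130*(-117))*z(2) = (-22 + 130*(-117))*(21/10) = (-22 - 15210)*(21/10) = -15232*21/10 = -159936/5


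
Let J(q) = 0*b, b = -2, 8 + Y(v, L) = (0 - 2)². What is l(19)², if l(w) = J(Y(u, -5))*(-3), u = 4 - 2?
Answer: 0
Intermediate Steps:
u = 2
Y(v, L) = -4 (Y(v, L) = -8 + (0 - 2)² = -8 + (-2)² = -8 + 4 = -4)
J(q) = 0 (J(q) = 0*(-2) = 0)
l(w) = 0 (l(w) = 0*(-3) = 0)
l(19)² = 0² = 0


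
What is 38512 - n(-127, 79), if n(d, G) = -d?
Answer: 38385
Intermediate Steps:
38512 - n(-127, 79) = 38512 - (-1)*(-127) = 38512 - 1*127 = 38512 - 127 = 38385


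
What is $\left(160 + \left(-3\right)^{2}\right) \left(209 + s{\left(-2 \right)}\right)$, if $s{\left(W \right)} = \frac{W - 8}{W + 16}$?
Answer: $\frac{246402}{7} \approx 35200.0$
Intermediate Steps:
$s{\left(W \right)} = \frac{-8 + W}{16 + W}$
$\left(160 + \left(-3\right)^{2}\right) \left(209 + s{\left(-2 \right)}\right) = \left(160 + \left(-3\right)^{2}\right) \left(209 + \frac{-8 - 2}{16 - 2}\right) = \left(160 + 9\right) \left(209 + \frac{1}{14} \left(-10\right)\right) = 169 \left(209 + \frac{1}{14} \left(-10\right)\right) = 169 \left(209 - \frac{5}{7}\right) = 169 \cdot \frac{1458}{7} = \frac{246402}{7}$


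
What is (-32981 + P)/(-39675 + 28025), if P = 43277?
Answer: -5148/5825 ≈ -0.88378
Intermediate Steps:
(-32981 + P)/(-39675 + 28025) = (-32981 + 43277)/(-39675 + 28025) = 10296/(-11650) = 10296*(-1/11650) = -5148/5825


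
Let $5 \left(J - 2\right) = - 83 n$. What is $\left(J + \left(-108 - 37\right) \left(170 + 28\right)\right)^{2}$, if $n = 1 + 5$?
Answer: $\frac{20746945444}{25} \approx 8.2988 \cdot 10^{8}$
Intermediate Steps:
$n = 6$
$J = - \frac{488}{5}$ ($J = 2 + \frac{\left(-83\right) 6}{5} = 2 + \frac{1}{5} \left(-498\right) = 2 - \frac{498}{5} = - \frac{488}{5} \approx -97.6$)
$\left(J + \left(-108 - 37\right) \left(170 + 28\right)\right)^{2} = \left(- \frac{488}{5} + \left(-108 - 37\right) \left(170 + 28\right)\right)^{2} = \left(- \frac{488}{5} - 28710\right)^{2} = \left(- \frac{144038}{5}\right)^{2} = \frac{20746945444}{25}$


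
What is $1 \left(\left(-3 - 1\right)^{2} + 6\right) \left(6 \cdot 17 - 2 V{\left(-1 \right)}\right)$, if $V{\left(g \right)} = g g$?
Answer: $2200$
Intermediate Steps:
$V{\left(g \right)} = g^{2}$
$1 \left(\left(-3 - 1\right)^{2} + 6\right) \left(6 \cdot 17 - 2 V{\left(-1 \right)}\right) = 1 \left(\left(-3 - 1\right)^{2} + 6\right) \left(6 \cdot 17 - 2 \left(-1\right)^{2}\right) = 1 \left(\left(-4\right)^{2} + 6\right) \left(102 - 2\right) = 1 \left(16 + 6\right) \left(102 - 2\right) = 1 \cdot 22 \cdot 100 = 22 \cdot 100 = 2200$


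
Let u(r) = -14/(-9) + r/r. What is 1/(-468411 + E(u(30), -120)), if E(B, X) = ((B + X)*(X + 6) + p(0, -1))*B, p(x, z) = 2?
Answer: -27/11723141 ≈ -2.3031e-6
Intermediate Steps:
u(r) = 23/9 (u(r) = -14*(-⅑) + 1 = 14/9 + 1 = 23/9)
E(B, X) = B*(2 + (6 + X)*(B + X)) (E(B, X) = ((B + X)*(X + 6) + 2)*B = ((B + X)*(6 + X) + 2)*B = ((6 + X)*(B + X) + 2)*B = (2 + (6 + X)*(B + X))*B = B*(2 + (6 + X)*(B + X)))
1/(-468411 + E(u(30), -120)) = 1/(-468411 + 23*(2 + (-120)² + 6*(23/9) + 6*(-120) + (23/9)*(-120))/9) = 1/(-468411 + 23*(2 + 14400 + 46/3 - 720 - 920/3)/9) = 1/(-468411 + (23/9)*(40172/3)) = 1/(-468411 + 923956/27) = 1/(-11723141/27) = -27/11723141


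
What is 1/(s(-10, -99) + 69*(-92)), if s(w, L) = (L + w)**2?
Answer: 1/5533 ≈ 0.00018073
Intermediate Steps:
1/(s(-10, -99) + 69*(-92)) = 1/((-99 - 10)**2 + 69*(-92)) = 1/((-109)**2 - 6348) = 1/(11881 - 6348) = 1/5533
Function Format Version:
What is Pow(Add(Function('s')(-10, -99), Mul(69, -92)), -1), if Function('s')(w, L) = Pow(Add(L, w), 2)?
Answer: Rational(1, 5533) ≈ 0.00018073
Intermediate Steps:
Pow(Add(Function('s')(-10, -99), Mul(69, -92)), -1) = Pow(Add(Pow(Add(-99, -10), 2), Mul(69, -92)), -1) = Pow(Add(Pow(-109, 2), -6348), -1) = Pow(Add(11881, -6348), -1) = Pow(5533, -1) = Rational(1, 5533)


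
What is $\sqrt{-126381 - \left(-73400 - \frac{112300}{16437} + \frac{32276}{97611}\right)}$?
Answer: $\frac{i \sqrt{1683543993428336248213}}{178270223} \approx 230.16 i$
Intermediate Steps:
$\sqrt{-126381 - \left(-73400 - \frac{112300}{16437} + \frac{32276}{97611}\right)} = \sqrt{-126381 + \left(73400 - \left(\frac{32276}{97611} - \frac{112300}{16437}\right)\right)} = \sqrt{-126381 + \left(73400 - - \frac{1159021632}{178270223}\right)} = \sqrt{-126381 + \left(73400 + \frac{1159021632}{178270223}\right)} = \sqrt{-126381 + \frac{13086193389832}{178270223}} = \sqrt{- \frac{9443775663131}{178270223}} = \frac{i \sqrt{1683543993428336248213}}{178270223}$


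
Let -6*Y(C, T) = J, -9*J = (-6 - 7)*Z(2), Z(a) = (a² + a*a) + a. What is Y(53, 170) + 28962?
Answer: 781909/27 ≈ 28960.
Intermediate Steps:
Z(a) = a + 2*a² (Z(a) = (a² + a²) + a = 2*a² + a = a + 2*a²)
J = 130/9 (J = -(-6 - 7)*2*(1 + 2*2)/9 = -(-13)*2*(1 + 4)/9 = -(-13)*2*5/9 = -(-13)*10/9 = -⅑*(-130) = 130/9 ≈ 14.444)
Y(C, T) = -65/27 (Y(C, T) = -⅙*130/9 = -65/27)
Y(53, 170) + 28962 = -65/27 + 28962 = 781909/27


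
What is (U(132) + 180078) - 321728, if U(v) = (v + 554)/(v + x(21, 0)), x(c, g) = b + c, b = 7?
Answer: -11331657/80 ≈ -1.4165e+5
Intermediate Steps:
x(c, g) = 7 + c
U(v) = (554 + v)/(28 + v) (U(v) = (v + 554)/(v + (7 + 21)) = (554 + v)/(v + 28) = (554 + v)/(28 + v))
(U(132) + 180078) - 321728 = ((554 + 132)/(28 + 132) + 180078) - 321728 = (686/160 + 180078) - 321728 = ((1/160)*686 + 180078) - 321728 = (343/80 + 180078) - 321728 = 14406583/80 - 321728 = -11331657/80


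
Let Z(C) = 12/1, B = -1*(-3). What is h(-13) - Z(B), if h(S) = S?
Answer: -25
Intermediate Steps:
B = 3
Z(C) = 12 (Z(C) = 12*1 = 12)
h(-13) - Z(B) = -13 - 1*12 = -13 - 12 = -25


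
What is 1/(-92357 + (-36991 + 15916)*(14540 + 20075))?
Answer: -1/729603482 ≈ -1.3706e-9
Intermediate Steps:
1/(-92357 + (-36991 + 15916)*(14540 + 20075)) = 1/(-92357 - 21075*34615) = 1/(-92357 - 729511125) = 1/(-729603482) = -1/729603482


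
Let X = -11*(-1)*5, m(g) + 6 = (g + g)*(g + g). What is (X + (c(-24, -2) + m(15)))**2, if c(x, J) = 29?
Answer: 956484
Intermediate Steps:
m(g) = -6 + 4*g**2 (m(g) = -6 + (g + g)*(g + g) = -6 + (2*g)*(2*g) = -6 + 4*g**2)
X = 55 (X = 11*5 = 55)
(X + (c(-24, -2) + m(15)))**2 = (55 + (29 + (-6 + 4*15**2)))**2 = (55 + (29 + (-6 + 4*225)))**2 = (55 + (29 + (-6 + 900)))**2 = (55 + (29 + 894))**2 = (55 + 923)**2 = 978**2 = 956484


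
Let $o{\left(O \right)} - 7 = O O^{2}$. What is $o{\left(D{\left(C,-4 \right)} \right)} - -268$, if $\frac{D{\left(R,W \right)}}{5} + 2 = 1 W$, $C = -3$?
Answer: $-26725$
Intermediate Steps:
$D{\left(R,W \right)} = -10 + 5 W$ ($D{\left(R,W \right)} = -10 + 5 \cdot 1 W = -10 + 5 W$)
$o{\left(O \right)} = 7 + O^{3}$ ($o{\left(O \right)} = 7 + O O^{2} = 7 + O^{3}$)
$o{\left(D{\left(C,-4 \right)} \right)} - -268 = \left(7 + \left(-10 + 5 \left(-4\right)\right)^{3}\right) - -268 = \left(7 + \left(-10 - 20\right)^{3}\right) + 268 = \left(7 + \left(-30\right)^{3}\right) + 268 = \left(7 - 27000\right) + 268 = -26993 + 268 = -26725$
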